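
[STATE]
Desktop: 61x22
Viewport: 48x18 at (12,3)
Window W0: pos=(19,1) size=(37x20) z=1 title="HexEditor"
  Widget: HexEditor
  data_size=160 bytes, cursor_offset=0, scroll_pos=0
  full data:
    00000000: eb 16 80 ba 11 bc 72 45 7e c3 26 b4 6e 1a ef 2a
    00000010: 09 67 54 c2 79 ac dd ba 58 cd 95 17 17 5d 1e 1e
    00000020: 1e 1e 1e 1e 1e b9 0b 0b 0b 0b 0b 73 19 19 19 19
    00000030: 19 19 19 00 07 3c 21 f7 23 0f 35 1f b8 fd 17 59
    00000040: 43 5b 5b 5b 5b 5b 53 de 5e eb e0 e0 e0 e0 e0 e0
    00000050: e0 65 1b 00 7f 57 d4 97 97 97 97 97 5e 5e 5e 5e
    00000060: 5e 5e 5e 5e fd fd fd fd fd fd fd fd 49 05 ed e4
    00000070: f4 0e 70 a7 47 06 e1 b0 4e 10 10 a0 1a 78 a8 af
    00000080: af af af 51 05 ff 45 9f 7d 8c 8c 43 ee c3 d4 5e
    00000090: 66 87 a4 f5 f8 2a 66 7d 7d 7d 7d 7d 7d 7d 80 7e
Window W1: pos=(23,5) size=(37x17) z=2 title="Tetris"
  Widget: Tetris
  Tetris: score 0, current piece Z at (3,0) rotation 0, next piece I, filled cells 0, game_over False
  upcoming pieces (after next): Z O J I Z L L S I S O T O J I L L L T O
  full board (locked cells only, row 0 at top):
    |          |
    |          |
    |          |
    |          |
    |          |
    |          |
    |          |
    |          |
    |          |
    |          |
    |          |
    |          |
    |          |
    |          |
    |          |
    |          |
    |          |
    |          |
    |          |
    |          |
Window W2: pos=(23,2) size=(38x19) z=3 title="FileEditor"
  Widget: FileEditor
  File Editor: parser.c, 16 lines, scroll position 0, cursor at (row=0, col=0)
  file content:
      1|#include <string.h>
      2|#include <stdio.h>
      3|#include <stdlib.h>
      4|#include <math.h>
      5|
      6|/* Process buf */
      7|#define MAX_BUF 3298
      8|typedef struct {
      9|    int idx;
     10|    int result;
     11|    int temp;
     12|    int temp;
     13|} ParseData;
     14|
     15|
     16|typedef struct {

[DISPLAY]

       ┠───┃ FileEditor                         
       ┃000┠────────────────────────────────────
       ┃000┃█include <string.h>                ▲
       ┃000┃#include <stdio.h>                 █
       ┃000┃#include <stdlib.h>                ░
       ┃000┃#include <math.h>                  ░
       ┃000┃                                   ░
       ┃000┃/* Process buf */                  ░
       ┃000┃#define MAX_BUF 3298               ░
       ┃000┃typedef struct {                   ░
       ┃000┃    int idx;                       ░
       ┃   ┃    int result;                    ░
       ┃   ┃    int temp;                      ░
       ┃   ┃    int temp;                      ░
       ┃   ┃} ParseData;                       ░
       ┃   ┃                                   ░
       ┃   ┃                                   ▼
       ┗━━━┗━━━━━━━━━━━━━━━━━━━━━━━━━━━━━━━━━━━━


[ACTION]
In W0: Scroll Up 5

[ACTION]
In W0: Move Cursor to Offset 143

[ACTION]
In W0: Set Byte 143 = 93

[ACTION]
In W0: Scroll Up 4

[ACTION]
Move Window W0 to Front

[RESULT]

       ┠───────────────────────────────────┨    
       ┃00000000  eb 16 80 ba 11 bc 72 45  ┃────
       ┃00000010  09 67 54 c2 79 ac dd ba  ┃   ▲
       ┃00000020  1e 1e 1e 1e 1e b9 0b 0b  ┃   █
       ┃00000030  19 19 19 00 07 3c 21 f7  ┃   ░
       ┃00000040  43 5b 5b 5b 5b 5b 53 de  ┃   ░
       ┃00000050  e0 65 1b 00 7f 57 d4 97  ┃   ░
       ┃00000060  5e 5e 5e 5e fd fd fd fd  ┃   ░
       ┃00000070  f4 0e 70 a7 47 06 e1 b0  ┃   ░
       ┃00000080  af af af 51 05 ff 45 9f  ┃   ░
       ┃00000090  66 87 a4 f5 f8 2a 66 7d  ┃   ░
       ┃                                   ┃   ░
       ┃                                   ┃   ░
       ┃                                   ┃   ░
       ┃                                   ┃   ░
       ┃                                   ┃   ░
       ┃                                   ┃   ▼
       ┗━━━━━━━━━━━━━━━━━━━━━━━━━━━━━━━━━━━┛━━━━


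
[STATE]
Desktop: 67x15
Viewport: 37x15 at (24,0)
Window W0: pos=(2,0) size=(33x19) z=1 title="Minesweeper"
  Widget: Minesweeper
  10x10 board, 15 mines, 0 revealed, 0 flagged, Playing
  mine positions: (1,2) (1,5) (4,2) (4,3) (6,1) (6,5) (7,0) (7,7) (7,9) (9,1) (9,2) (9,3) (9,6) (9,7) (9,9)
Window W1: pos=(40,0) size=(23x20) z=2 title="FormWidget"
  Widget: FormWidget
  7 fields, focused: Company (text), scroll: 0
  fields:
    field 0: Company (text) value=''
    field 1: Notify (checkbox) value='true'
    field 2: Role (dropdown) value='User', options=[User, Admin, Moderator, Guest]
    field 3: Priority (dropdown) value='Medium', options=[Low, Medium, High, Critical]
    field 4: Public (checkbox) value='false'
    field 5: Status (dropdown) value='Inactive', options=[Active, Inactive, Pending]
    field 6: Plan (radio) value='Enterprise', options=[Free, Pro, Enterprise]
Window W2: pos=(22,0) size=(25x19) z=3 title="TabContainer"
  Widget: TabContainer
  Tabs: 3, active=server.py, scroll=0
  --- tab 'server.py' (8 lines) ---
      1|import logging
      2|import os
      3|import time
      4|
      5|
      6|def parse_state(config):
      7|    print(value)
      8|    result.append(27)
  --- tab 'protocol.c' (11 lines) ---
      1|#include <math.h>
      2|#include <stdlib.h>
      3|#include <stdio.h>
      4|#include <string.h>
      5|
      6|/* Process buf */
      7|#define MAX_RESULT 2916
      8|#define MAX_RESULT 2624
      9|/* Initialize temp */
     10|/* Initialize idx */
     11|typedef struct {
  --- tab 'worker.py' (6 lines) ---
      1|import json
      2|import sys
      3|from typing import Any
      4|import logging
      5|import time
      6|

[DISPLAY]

━━━━━━━━━━━━━━━━━━━━━━┓━━━━━━━━━━━━━━
TabContainer          ┃idget         
──────────────────────┨──────────────
server.py]│ protocol.c┃any:    [     
──────────────────────┃fy:     [x]   
mport logging         ┃:       [User▼
mport os              ┃rity:   [Medi▼
mport time            ┃ic:     [ ]   
                      ┃us:     [Inac▼
                      ┃:       ( ) Fr
ef parse_state(config)┃              
   print(value)       ┃              
   result.append(27)  ┃              
                      ┃              
                      ┃              


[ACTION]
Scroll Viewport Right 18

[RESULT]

━━━━━━━━━━━━━━━━┓━━━━━━━━━━━━━━━┓    
tainer          ┃idget          ┃    
────────────────┨───────────────┨    
.py]│ protocol.c┃any:    [     ]┃    
────────────────┃fy:     [x]    ┃    
logging         ┃:       [User▼]┃    
os              ┃rity:   [Medi▼]┃    
time            ┃ic:     [ ]    ┃    
                ┃us:     [Inac▼]┃    
                ┃:       ( ) Fre┃    
se_state(config)┃               ┃    
nt(value)       ┃               ┃    
ult.append(27)  ┃               ┃    
                ┃               ┃    
                ┃               ┃    


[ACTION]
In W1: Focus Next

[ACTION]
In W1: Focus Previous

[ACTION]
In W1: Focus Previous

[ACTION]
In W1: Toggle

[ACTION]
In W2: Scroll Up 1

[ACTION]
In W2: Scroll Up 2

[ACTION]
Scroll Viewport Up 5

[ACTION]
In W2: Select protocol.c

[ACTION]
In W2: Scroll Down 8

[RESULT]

━━━━━━━━━━━━━━━━┓━━━━━━━━━━━━━━━┓    
tainer          ┃idget          ┃    
────────────────┨───────────────┨    
.py │[protocol.c┃any:    [     ]┃    
────────────────┃fy:     [x]    ┃    
ialize temp */  ┃:       [User▼]┃    
ialize idx */   ┃rity:   [Medi▼]┃    
 struct {       ┃ic:     [ ]    ┃    
                ┃us:     [Inac▼]┃    
                ┃:       ( ) Fre┃    
                ┃               ┃    
                ┃               ┃    
                ┃               ┃    
                ┃               ┃    
                ┃               ┃    


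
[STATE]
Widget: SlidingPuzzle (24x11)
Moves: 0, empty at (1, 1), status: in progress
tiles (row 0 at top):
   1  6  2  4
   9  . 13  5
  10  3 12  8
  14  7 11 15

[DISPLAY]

┌────┬────┬────┬────┐   
│  1 │  6 │  2 │  4 │   
├────┼────┼────┼────┤   
│  9 │    │ 13 │  5 │   
├────┼────┼────┼────┤   
│ 10 │  3 │ 12 │  8 │   
├────┼────┼────┼────┤   
│ 14 │  7 │ 11 │ 15 │   
└────┴────┴────┴────┘   
Moves: 0                
                        


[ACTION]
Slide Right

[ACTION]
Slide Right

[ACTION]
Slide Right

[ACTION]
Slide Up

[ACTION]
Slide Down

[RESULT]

┌────┬────┬────┬────┐   
│  1 │  6 │  2 │  4 │   
├────┼────┼────┼────┤   
│    │  9 │ 13 │  5 │   
├────┼────┼────┼────┤   
│ 10 │  3 │ 12 │  8 │   
├────┼────┼────┼────┤   
│ 14 │  7 │ 11 │ 15 │   
└────┴────┴────┴────┘   
Moves: 3                
                        


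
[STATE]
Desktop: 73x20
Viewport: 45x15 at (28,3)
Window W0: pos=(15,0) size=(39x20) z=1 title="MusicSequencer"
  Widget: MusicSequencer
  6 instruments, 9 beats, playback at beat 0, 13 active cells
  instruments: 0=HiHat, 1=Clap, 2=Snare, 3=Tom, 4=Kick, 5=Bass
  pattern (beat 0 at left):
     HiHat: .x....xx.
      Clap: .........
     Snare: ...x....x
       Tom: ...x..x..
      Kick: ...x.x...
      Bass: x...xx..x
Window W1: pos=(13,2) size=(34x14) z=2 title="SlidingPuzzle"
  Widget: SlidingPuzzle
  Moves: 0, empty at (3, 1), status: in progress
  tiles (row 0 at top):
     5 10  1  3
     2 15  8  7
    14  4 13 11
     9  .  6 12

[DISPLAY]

                  ┃      ┃                   
──────────────────┨      ┃                   
─┬────┐           ┃      ┃                   
 │  3 │           ┃      ┃                   
─┼────┤           ┃      ┃                   
 │  7 │           ┃      ┃                   
─┼────┤           ┃      ┃                   
 │ 11 │           ┃      ┃                   
─┼────┤           ┃      ┃                   
 │ 12 │           ┃      ┃                   
─┴────┘           ┃      ┃                   
                  ┃      ┃                   
━━━━━━━━━━━━━━━━━━┛      ┃                   
                         ┃                   
                         ┃                   


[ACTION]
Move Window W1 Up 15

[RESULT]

─┬────┐           ┃      ┃                   
 │  3 │           ┃      ┃                   
─┼────┤           ┃      ┃                   
 │  7 │           ┃      ┃                   
─┼────┤           ┃      ┃                   
 │ 11 │           ┃      ┃                   
─┼────┤           ┃      ┃                   
 │ 12 │           ┃      ┃                   
─┴────┘           ┃      ┃                   
                  ┃      ┃                   
━━━━━━━━━━━━━━━━━━┛      ┃                   
                         ┃                   
                         ┃                   
                         ┃                   
                         ┃                   


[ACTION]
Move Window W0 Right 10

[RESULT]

─┬────┐           ┃                ┃         
 │  3 │           ┃                ┃         
─┼────┤           ┃                ┃         
 │  7 │           ┃                ┃         
─┼────┤           ┃                ┃         
 │ 11 │           ┃                ┃         
─┼────┤           ┃                ┃         
 │ 12 │           ┃                ┃         
─┴────┘           ┃                ┃         
                  ┃                ┃         
━━━━━━━━━━━━━━━━━━┛                ┃         
                                   ┃         
                                   ┃         
                                   ┃         
                                   ┃         


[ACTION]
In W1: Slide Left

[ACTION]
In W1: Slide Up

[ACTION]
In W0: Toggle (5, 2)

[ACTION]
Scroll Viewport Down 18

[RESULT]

─┼────┤           ┃                ┃         
 │  7 │           ┃                ┃         
─┼────┤           ┃                ┃         
 │ 11 │           ┃                ┃         
─┼────┤           ┃                ┃         
 │ 12 │           ┃                ┃         
─┴────┘           ┃                ┃         
                  ┃                ┃         
━━━━━━━━━━━━━━━━━━┛                ┃         
                                   ┃         
                                   ┃         
                                   ┃         
                                   ┃         
                                   ┃         
━━━━━━━━━━━━━━━━━━━━━━━━━━━━━━━━━━━┛         


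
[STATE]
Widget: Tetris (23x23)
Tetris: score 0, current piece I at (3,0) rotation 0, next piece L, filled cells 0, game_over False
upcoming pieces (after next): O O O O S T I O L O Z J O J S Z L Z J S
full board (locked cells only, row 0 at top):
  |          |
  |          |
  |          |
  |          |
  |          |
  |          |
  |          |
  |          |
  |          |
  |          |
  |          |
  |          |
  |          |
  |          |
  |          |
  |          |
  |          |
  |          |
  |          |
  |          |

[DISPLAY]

   ████   │Next:       
          │  ▒         
          │▒▒▒         
          │            
          │            
          │            
          │Score:      
          │0           
          │            
          │            
          │            
          │            
          │            
          │            
          │            
          │            
          │            
          │            
          │            
          │            
          │            
          │            
          │            


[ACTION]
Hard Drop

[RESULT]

     ▒    │Next:       
   ▒▒▒    │▓▓          
          │▓▓          
          │            
          │            
          │            
          │Score:      
          │0           
          │            
          │            
          │            
          │            
          │            
          │            
          │            
          │            
          │            
          │            
          │            
   ████   │            
          │            
          │            
          │            


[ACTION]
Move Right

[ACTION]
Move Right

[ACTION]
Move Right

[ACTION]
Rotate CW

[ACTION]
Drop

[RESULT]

          │Next:       
      ▒   │▓▓          
      ▒   │▓▓          
      ▒▒  │            
          │            
          │            
          │Score:      
          │0           
          │            
          │            
          │            
          │            
          │            
          │            
          │            
          │            
          │            
          │            
          │            
   ████   │            
          │            
          │            
          │            


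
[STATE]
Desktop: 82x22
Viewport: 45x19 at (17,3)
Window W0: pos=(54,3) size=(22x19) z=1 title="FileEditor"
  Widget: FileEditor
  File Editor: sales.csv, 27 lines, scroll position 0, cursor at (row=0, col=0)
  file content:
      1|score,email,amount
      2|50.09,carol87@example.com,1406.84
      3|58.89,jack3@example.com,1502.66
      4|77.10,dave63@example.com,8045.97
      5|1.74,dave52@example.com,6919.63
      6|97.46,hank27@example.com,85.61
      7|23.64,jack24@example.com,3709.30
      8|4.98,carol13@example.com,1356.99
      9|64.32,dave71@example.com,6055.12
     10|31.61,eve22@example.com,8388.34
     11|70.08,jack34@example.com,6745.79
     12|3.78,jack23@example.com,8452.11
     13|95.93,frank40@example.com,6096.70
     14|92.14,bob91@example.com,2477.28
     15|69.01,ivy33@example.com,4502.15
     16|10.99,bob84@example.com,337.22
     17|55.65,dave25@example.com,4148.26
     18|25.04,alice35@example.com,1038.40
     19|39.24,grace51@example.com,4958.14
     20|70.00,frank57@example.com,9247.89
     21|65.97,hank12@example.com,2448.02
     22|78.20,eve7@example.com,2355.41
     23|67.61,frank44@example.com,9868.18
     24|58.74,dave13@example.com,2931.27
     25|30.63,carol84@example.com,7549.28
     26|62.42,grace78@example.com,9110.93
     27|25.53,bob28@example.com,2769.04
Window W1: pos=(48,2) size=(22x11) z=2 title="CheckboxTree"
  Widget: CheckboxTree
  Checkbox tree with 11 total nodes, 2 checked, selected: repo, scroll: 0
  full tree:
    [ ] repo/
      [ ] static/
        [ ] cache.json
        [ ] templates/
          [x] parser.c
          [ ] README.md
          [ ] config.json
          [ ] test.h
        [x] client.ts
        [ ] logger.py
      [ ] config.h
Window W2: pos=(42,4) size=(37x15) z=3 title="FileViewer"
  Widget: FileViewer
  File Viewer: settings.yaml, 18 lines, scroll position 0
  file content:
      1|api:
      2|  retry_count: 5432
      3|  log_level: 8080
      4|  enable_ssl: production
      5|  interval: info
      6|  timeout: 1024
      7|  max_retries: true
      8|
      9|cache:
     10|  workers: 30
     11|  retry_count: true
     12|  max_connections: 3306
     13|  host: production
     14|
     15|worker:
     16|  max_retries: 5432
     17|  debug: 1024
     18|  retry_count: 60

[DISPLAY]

                               ┃ CheckboxTree
                         ┏━━━━━━━━━━━━━━━━━━━
                         ┃ FileViewer        
                         ┠───────────────────
                         ┃api:               
                         ┃  retry_count: 5432
                         ┃  log_level: 8080  
                         ┃  enable_ssl: produ
                         ┃  interval: info   
                         ┃  timeout: 1024    
                         ┃  max_retries: true
                         ┃                   
                         ┃cache:             
                         ┃  workers: 30      
                         ┃  retry_count: true
                         ┗━━━━━━━━━━━━━━━━━━━
                                     ┃92.14,b
                                     ┃69.01,i
                                     ┗━━━━━━━


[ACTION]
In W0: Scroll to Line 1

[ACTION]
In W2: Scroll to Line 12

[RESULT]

                               ┃ CheckboxTree
                         ┏━━━━━━━━━━━━━━━━━━━
                         ┃ FileViewer        
                         ┠───────────────────
                         ┃                   
                         ┃cache:             
                         ┃  workers: 30      
                         ┃  retry_count: true
                         ┃  max_connections: 
                         ┃  host: production 
                         ┃                   
                         ┃worker:            
                         ┃  max_retries: 5432
                         ┃  debug: 1024      
                         ┃  retry_count: 60  
                         ┗━━━━━━━━━━━━━━━━━━━
                                     ┃92.14,b
                                     ┃69.01,i
                                     ┗━━━━━━━


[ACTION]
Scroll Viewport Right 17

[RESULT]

              ┃ CheckboxTree       ┃━━━━━┓   
        ┏━━━━━━━━━━━━━━━━━━━━━━━━━━━━━━━━━━━┓
        ┃ FileViewer                        ┃
        ┠───────────────────────────────────┨
        ┃                                  ▲┃
        ┃cache:                            ░┃
        ┃  workers: 30                     ░┃
        ┃  retry_count: true               ░┃
        ┃  max_connections: 3306           ░┃
        ┃  host: production                ░┃
        ┃                                  ░┃
        ┃worker:                           ░┃
        ┃  max_retries: 5432               ░┃
        ┃  debug: 1024                     █┃
        ┃  retry_count: 60                 ▼┃
        ┗━━━━━━━━━━━━━━━━━━━━━━━━━━━━━━━━━━━┛
                    ┃92.14,bob91@example░┃   
                    ┃69.01,ivy33@example▼┃   
                    ┗━━━━━━━━━━━━━━━━━━━━┛   


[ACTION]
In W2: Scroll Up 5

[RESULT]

              ┃ CheckboxTree       ┃━━━━━┓   
        ┏━━━━━━━━━━━━━━━━━━━━━━━━━━━━━━━━━━━┓
        ┃ FileViewer                        ┃
        ┠───────────────────────────────────┨
        ┃  log_level: 8080                 ▲┃
        ┃  enable_ssl: production          ░┃
        ┃  interval: info                  ░┃
        ┃  timeout: 1024                   █┃
        ┃  max_retries: true               ░┃
        ┃                                  ░┃
        ┃cache:                            ░┃
        ┃  workers: 30                     ░┃
        ┃  retry_count: true               ░┃
        ┃  max_connections: 3306           ░┃
        ┃  host: production                ▼┃
        ┗━━━━━━━━━━━━━━━━━━━━━━━━━━━━━━━━━━━┛
                    ┃92.14,bob91@example░┃   
                    ┃69.01,ivy33@example▼┃   
                    ┗━━━━━━━━━━━━━━━━━━━━┛   


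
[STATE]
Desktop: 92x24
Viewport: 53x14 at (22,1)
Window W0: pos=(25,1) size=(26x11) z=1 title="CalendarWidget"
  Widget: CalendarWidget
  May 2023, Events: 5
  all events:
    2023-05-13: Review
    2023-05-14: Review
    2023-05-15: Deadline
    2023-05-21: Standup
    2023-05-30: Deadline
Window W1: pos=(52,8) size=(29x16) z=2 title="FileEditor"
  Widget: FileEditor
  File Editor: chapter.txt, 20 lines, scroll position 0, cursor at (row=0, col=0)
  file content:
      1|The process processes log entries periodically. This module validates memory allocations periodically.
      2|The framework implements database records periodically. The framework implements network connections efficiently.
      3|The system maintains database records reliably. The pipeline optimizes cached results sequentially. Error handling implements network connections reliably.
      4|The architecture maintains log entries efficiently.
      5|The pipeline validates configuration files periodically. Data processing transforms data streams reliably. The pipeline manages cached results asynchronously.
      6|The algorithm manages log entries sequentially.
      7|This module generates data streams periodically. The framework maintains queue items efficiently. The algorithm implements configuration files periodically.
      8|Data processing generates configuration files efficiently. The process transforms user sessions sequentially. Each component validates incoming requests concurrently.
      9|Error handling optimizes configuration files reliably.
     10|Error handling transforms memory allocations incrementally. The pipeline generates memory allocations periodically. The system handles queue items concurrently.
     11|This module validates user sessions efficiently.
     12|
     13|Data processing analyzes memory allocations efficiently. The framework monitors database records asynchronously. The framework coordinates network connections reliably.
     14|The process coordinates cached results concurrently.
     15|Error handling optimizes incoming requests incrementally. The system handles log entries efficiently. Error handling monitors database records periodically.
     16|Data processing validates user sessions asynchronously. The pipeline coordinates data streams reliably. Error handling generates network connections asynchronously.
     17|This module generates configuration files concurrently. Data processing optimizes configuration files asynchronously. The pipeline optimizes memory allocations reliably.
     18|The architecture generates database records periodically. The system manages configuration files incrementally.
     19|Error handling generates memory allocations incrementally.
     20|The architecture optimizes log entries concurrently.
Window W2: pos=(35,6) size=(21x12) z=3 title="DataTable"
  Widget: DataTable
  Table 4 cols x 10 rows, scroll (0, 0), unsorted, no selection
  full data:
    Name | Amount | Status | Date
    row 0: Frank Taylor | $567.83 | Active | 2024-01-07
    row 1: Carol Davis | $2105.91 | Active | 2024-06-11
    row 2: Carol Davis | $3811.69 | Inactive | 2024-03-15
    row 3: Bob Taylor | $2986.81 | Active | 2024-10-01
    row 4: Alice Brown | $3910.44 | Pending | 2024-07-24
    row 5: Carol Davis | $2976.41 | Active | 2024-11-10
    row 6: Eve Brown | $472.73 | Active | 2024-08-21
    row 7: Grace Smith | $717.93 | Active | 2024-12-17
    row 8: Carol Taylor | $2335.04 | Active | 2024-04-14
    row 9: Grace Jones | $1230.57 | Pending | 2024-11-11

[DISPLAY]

   ┏━━━━━━━━━━━━━━━━━━━━━━━━┓                        
   ┃ CalendarWidget         ┃                        
   ┠────────────────────────┨                        
   ┃        May 2023        ┃                        
   ┃Mo Tu We Th Fr Sa Su    ┃                        
   ┃ 1  2  3 ┏━━━━━━━━━━━━━━━━━━━┓                   
   ┃ 8  9 10 ┃ DataTable         ┃                   
   ┃15* 16 17┠───────────────────┨━━━━━━━━━━━━━━━━━━━
   ┃22 23 24 ┃Name        │Amount┃leEditor           
   ┃29 30* 31┃────────────┼──────┃───────────────────
   ┗━━━━━━━━━┃Frank Taylor│$567.8┃ process processes 
             ┃Carol Davis │$2105.┃ framework implemen
             ┃Carol Davis │$3811.┃ system maintains d
             ┃Bob Taylor  │$2986.┃ architecture maint


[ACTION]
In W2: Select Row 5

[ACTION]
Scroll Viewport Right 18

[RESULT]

━━━━━━━━━━━┓                                         
et         ┃                                         
───────────┨                                         
023        ┃                                         
r Sa Su    ┃                                         
━━━━━━━━━━━━━━━━┓                                    
taTable         ┃                                    
────────────────┨━━━━━━━━━━━━━━━━━━━━━━━━┓           
e        │Amount┃leEditor                ┃           
─────────┼──────┃────────────────────────┨           
nk Taylor│$567.8┃ process processes log ▲┃           
ol Davis │$2105.┃ framework implements d█┃           
ol Davis │$3811.┃ system maintains datab░┃           
 Taylor  │$2986.┃ architecture maintains░┃           


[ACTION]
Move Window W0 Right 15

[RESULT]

 ┏━━━━━━━━━━━━━━━━━━━━━━━━┓                          
 ┃ CalendarWidget         ┃                          
 ┠────────────────────────┨                          
 ┃        May 2023        ┃                          
 ┃Mo Tu We Th Fr Sa Su    ┃                          
━━━━━━━━━━━━━━━━┓ 6  7    ┃                          
taTable         ┃13* 14*  ┃                          
────────────────┨━━━━━━━━━━━━━━━━━━━━━━━━┓           
e        │Amount┃leEditor                ┃           
─────────┼──────┃────────────────────────┨           
nk Taylor│$567.8┃ process processes log ▲┃           
ol Davis │$2105.┃ framework implements d█┃           
ol Davis │$3811.┃ system maintains datab░┃           
 Taylor  │$2986.┃ architecture maintains░┃           


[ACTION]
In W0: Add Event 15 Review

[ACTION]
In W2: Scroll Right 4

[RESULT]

 ┏━━━━━━━━━━━━━━━━━━━━━━━━┓                          
 ┃ CalendarWidget         ┃                          
 ┠────────────────────────┨                          
 ┃        May 2023        ┃                          
 ┃Mo Tu We Th Fr Sa Su    ┃                          
━━━━━━━━━━━━━━━━┓ 6  7    ┃                          
taTable         ┃13* 14*  ┃                          
────────────────┨━━━━━━━━━━━━━━━━━━━━━━━━┓           
     │Amount  │S┃leEditor                ┃           
─────┼────────┼─┃────────────────────────┨           
aylor│$567.83 │A┃ process processes log ▲┃           
avis │$2105.91│A┃ framework implements d█┃           
avis │$3811.69│I┃ system maintains datab░┃           
lor  │$2986.81│A┃ architecture maintains░┃           


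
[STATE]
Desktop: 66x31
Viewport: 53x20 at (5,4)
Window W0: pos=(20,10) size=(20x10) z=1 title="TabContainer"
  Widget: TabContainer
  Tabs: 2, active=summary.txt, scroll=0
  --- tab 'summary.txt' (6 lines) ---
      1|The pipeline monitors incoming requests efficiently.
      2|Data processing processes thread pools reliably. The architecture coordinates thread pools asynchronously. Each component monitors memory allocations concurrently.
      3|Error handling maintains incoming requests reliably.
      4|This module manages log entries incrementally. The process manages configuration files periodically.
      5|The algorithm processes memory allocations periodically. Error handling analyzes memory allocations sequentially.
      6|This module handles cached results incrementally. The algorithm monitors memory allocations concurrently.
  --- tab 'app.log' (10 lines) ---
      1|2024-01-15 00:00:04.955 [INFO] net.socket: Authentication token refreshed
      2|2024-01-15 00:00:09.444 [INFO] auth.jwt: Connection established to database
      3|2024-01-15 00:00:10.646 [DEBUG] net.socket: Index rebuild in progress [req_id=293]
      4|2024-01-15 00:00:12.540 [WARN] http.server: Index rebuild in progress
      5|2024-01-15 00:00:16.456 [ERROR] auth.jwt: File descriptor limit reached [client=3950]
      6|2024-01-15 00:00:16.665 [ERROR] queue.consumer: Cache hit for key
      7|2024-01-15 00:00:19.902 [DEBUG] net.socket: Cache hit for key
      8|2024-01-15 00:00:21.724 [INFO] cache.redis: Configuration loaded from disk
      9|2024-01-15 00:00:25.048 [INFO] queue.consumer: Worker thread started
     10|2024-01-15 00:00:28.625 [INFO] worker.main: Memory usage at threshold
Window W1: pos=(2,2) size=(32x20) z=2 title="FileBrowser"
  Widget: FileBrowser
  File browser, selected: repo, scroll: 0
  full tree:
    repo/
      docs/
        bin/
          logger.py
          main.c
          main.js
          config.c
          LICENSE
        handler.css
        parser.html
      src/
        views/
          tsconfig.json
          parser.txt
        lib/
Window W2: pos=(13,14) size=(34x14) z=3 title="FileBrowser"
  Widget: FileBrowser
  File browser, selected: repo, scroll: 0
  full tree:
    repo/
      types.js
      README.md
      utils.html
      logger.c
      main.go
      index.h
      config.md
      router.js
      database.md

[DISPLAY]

────────────────────────────┨                        
[-] repo/                   ┃                        
  [+] docs/                 ┃                        
  [+] src/                  ┃                        
                            ┃                        
                            ┃                        
                            ┃━━━━━┓                  
                            ┃     ┃                  
                            ┃─────┨                  
                            ┃│ app┃                  
        ┏━━━━━━━━━━━━━━━━━━━━━━━━━━━━━━━━┓           
        ┃ FileBrowser                    ┃           
        ┠────────────────────────────────┨           
        ┃> [-] repo/                     ┃           
        ┃    types.js                    ┃           
        ┃    README.md                   ┃           
        ┃    utils.html                  ┃           
━━━━━━━━┃    logger.c                    ┃           
        ┃    main.go                     ┃           
        ┃    index.h                     ┃           


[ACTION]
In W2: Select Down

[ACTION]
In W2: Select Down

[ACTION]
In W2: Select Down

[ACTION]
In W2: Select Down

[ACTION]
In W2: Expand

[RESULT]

────────────────────────────┨                        
[-] repo/                   ┃                        
  [+] docs/                 ┃                        
  [+] src/                  ┃                        
                            ┃                        
                            ┃                        
                            ┃━━━━━┓                  
                            ┃     ┃                  
                            ┃─────┨                  
                            ┃│ app┃                  
        ┏━━━━━━━━━━━━━━━━━━━━━━━━━━━━━━━━┓           
        ┃ FileBrowser                    ┃           
        ┠────────────────────────────────┨           
        ┃  [-] repo/                     ┃           
        ┃    types.js                    ┃           
        ┃    README.md                   ┃           
        ┃    utils.html                  ┃           
━━━━━━━━┃  > logger.c                    ┃           
        ┃    main.go                     ┃           
        ┃    index.h                     ┃           


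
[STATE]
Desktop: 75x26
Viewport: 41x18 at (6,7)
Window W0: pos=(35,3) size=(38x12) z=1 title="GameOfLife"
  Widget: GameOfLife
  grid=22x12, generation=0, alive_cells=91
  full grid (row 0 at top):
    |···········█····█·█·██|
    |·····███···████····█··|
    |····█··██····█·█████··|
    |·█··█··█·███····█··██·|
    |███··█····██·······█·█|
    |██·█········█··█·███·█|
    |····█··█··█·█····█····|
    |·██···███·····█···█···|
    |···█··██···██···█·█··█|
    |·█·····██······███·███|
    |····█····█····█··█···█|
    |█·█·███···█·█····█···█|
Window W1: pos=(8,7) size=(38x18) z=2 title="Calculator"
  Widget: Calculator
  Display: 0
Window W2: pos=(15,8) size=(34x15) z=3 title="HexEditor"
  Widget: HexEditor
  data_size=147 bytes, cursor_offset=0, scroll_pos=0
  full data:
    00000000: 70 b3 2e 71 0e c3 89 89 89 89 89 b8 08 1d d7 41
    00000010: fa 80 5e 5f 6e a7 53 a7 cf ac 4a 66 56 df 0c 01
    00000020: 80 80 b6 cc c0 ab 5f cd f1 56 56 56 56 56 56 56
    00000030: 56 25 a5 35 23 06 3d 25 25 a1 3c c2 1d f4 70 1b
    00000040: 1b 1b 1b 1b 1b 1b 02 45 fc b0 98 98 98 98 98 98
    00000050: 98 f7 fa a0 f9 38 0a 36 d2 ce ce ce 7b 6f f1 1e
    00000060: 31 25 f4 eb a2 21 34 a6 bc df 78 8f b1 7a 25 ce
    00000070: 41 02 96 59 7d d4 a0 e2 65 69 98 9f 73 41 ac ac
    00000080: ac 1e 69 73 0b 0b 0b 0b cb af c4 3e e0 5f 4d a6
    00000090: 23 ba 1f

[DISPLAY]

  ┏━━━━━━━━━━━━━━━━━━━━━━━━━━━━━━━━━━━━┓·
  ┃ Calcu┏━━━━━━━━━━━━━━━━━━━━━━━━━━━━━━━
  ┠──────┃ HexEditor                     
  ┃      ┠───────────────────────────────
  ┃┌───┬─┃00000000  70 b3 2e 71 0e c3 89 
  ┃│ 7 │ ┃00000010  fa 80 5e 5f 6e a7 53 
  ┃├───┼─┃00000020  80 80 b6 cc c0 ab 5f 
  ┃│ 4 │ ┃00000030  56 25 a5 35 23 06 3d 
  ┃├───┼─┃00000040  1b 1b 1b 1b 1b 1b 02 
  ┃│ 1 │ ┃00000050  98 f7 fa a0 f9 38 0a 
  ┃├───┼─┃00000060  31 25 f4 eb a2 21 34 
  ┃│ 0 │ ┃00000070  41 02 96 59 7d d4 a0 
  ┃├───┼─┃00000080  ac 1e 69 73 0b 0b 0b 
  ┃│ C │ ┃00000090  23 ba 1f             
  ┃└───┴─┃                               
  ┃      ┗━━━━━━━━━━━━━━━━━━━━━━━━━━━━━━━
  ┃                                    ┃ 
  ┗━━━━━━━━━━━━━━━━━━━━━━━━━━━━━━━━━━━━┛ 


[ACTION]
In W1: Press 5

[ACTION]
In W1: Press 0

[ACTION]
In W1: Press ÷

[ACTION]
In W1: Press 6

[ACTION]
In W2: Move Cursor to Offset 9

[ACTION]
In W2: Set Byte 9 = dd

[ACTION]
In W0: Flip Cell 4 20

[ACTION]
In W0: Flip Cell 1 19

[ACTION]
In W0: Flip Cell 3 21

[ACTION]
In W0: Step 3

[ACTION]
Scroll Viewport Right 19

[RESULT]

━━━━━━━━━━━━━━━━━━━━┓·█···█····█·        
━━━━━━━━━━━━━━━━━━━━━━━┓·█··█··█·        
r                      ┃······█··        
───────────────────────┨·······██        
 70 b3 2e 71 0e c3 89 8┃··████·█·        
 fa 80 5e 5f 6e a7 53 a┃█··█·····        
 80 80 b6 cc c0 ab 5f c┃·······█·        
 56 25 a5 35 23 06 3d 2┃━━━━━━━━━━━━━━━━━
 1b 1b 1b 1b 1b 1b 02 4┃                 
 98 f7 fa a0 f9 38 0a 3┃                 
 31 25 f4 eb a2 21 34 a┃                 
 41 02 96 59 7d d4 a0 e┃                 
 ac 1e 69 73 0b 0b 0b 0┃                 
 23 ba 1f              ┃                 
                       ┃                 
━━━━━━━━━━━━━━━━━━━━━━━┛                 
                    ┃                    
━━━━━━━━━━━━━━━━━━━━┛                    
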